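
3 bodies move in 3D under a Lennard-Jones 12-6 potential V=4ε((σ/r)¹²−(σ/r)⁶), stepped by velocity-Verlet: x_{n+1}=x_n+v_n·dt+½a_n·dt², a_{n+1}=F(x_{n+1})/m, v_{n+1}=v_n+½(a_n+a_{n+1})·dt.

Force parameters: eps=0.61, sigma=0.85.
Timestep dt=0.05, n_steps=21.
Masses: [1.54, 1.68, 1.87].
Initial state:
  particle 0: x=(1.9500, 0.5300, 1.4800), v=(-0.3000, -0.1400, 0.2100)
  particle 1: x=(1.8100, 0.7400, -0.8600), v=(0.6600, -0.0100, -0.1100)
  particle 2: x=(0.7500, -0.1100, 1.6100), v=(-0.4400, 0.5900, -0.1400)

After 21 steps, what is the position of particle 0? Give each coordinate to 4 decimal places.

(1.3452, 0.3024, 1.6952)

step 0: x0=(1.9500, 0.5300, 1.4800) x1=(1.8100, 0.7400, -0.8600) x2=(0.7500, -0.1100, 1.6100)
step 1: x0=(1.9346, 0.5228, 1.4905) x1=(1.8430, 0.7395, -0.8655) x2=(0.7283, -0.0803, 1.6030)
step 2: x0=(1.9184, 0.5152, 1.5011) x1=(1.8760, 0.7390, -0.8710) x2=(0.7073, -0.0503, 1.5959)
step 3: x0=(1.9012, 0.5071, 1.5118) x1=(1.9090, 0.7385, -0.8764) x2=(0.6871, -0.0199, 1.5887)
step 4: x0=(1.8831, 0.4986, 1.5224) x1=(1.9420, 0.7380, -0.8818) x2=(0.6677, 0.0108, 1.5815)
step 5: x0=(1.8639, 0.4897, 1.5332) x1=(1.9750, 0.7375, -0.8872) x2=(0.6492, 0.0419, 1.5742)
step 6: x0=(1.8436, 0.4804, 1.5439) x1=(2.0080, 0.7369, -0.8926) x2=(0.6316, 0.0733, 1.5669)
step 7: x0=(1.8220, 0.4707, 1.5546) x1=(2.0410, 0.7364, -0.8979) x2=(0.6150, 0.1051, 1.5596)
step 8: x0=(1.7990, 0.4605, 1.5654) x1=(2.0739, 0.7359, -0.9033) x2=(0.5996, 0.1372, 1.5522)
step 9: x0=(1.7745, 0.4500, 1.5761) x1=(2.1069, 0.7354, -0.9086) x2=(0.5854, 0.1697, 1.5449)
step 10: x0=(1.7484, 0.4390, 1.5867) x1=(2.1399, 0.7348, -0.9139) x2=(0.5726, 0.2024, 1.5376)
step 11: x0=(1.7204, 0.4277, 1.5973) x1=(2.1729, 0.7343, -0.9192) x2=(0.5613, 0.2355, 1.5304)
step 12: x0=(1.6905, 0.4160, 1.6077) x1=(2.2058, 0.7338, -0.9245) x2=(0.5517, 0.2689, 1.5232)
step 13: x0=(1.6582, 0.4041, 1.6180) x1=(2.2388, 0.7333, -0.9297) x2=(0.5439, 0.3025, 1.5162)
step 14: x0=(1.6236, 0.3919, 1.6280) x1=(2.2717, 0.7327, -0.9350) x2=(0.5381, 0.3362, 1.5094)
step 15: x0=(1.5863, 0.3796, 1.6377) x1=(2.3047, 0.7322, -0.9402) x2=(0.5345, 0.3701, 1.5028)
step 16: x0=(1.5462, 0.3673, 1.6471) x1=(2.3376, 0.7316, -0.9454) x2=(0.5333, 0.4041, 1.4965)
step 17: x0=(1.5035, 0.3551, 1.6560) x1=(2.3706, 0.7311, -0.9507) x2=(0.5341, 0.4379, 1.4905)
step 18: x0=(1.4590, 0.3430, 1.6647) x1=(2.4035, 0.7306, -0.9559) x2=(0.5364, 0.4716, 1.4848)
step 19: x0=(1.4150, 0.3309, 1.6734) x1=(2.4365, 0.7300, -0.9611) x2=(0.5384, 0.5054, 1.4790)
step 20: x0=(1.3756, 0.3178, 1.6831) x1=(2.4694, 0.7295, -0.9663) x2=(0.5365, 0.5399, 1.4723)
step 21: x0=(1.3452, 0.3024, 1.6952) x1=(2.5023, 0.7289, -0.9715) x2=(0.5273, 0.5764, 1.4638)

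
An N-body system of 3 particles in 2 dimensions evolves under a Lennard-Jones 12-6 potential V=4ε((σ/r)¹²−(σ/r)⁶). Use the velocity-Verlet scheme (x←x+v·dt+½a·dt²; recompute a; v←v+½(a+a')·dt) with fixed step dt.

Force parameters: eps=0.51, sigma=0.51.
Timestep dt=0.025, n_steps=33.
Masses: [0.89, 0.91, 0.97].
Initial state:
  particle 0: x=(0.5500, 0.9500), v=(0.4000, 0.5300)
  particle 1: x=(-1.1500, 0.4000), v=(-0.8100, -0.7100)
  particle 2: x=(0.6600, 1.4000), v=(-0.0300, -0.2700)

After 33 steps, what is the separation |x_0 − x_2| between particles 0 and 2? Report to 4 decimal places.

2.7771

step 0: x0=(0.5500, 0.9500) x1=(-1.1500, 0.4000) x2=(0.6600, 1.4000)
step 1: x0=(0.5500, 0.9222) x1=(-1.1702, 0.3823) x2=(0.6685, 1.4310)
step 2: x0=(0.5475, 0.8842) x1=(-1.1905, 0.3645) x2=(0.6791, 1.4712)
step 3: x0=(0.5454, 0.8475) x1=(-1.2107, 0.3468) x2=(0.6895, 1.5102)
step 4: x0=(0.5436, 0.8123) x1=(-1.2310, 0.3290) x2=(0.6995, 1.5480)
step 5: x0=(0.5420, 0.7779) x1=(-1.2512, 0.3113) x2=(0.7094, 1.5849)
step 6: x0=(0.5405, 0.7441) x1=(-1.2714, 0.2935) x2=(0.7192, 1.6213)
step 7: x0=(0.5390, 0.7106) x1=(-1.2917, 0.2758) x2=(0.7290, 1.6575)
step 8: x0=(0.5376, 0.6772) x1=(-1.3119, 0.2580) x2=(0.7387, 1.6935)
step 9: x0=(0.5362, 0.6440) x1=(-1.3321, 0.2403) x2=(0.7484, 1.7294)
step 10: x0=(0.5348, 0.6108) x1=(-1.3524, 0.2225) x2=(0.7581, 1.7653)
step 11: x0=(0.5334, 0.5776) x1=(-1.3726, 0.2048) x2=(0.7677, 1.8011)
step 12: x0=(0.5320, 0.5445) x1=(-1.3928, 0.1871) x2=(0.7774, 1.8368)
step 13: x0=(0.5307, 0.5115) x1=(-1.4130, 0.1693) x2=(0.7871, 1.8726)
step 14: x0=(0.5293, 0.4784) x1=(-1.4333, 0.1516) x2=(0.7967, 1.9083)
step 15: x0=(0.5279, 0.4454) x1=(-1.4535, 0.1338) x2=(0.8064, 1.9440)
step 16: x0=(0.5265, 0.4123) x1=(-1.4737, 0.1161) x2=(0.8161, 1.9798)
step 17: x0=(0.5252, 0.3793) x1=(-1.4939, 0.0984) x2=(0.8257, 2.0155)
step 18: x0=(0.5238, 0.3462) x1=(-1.5141, 0.0806) x2=(0.8354, 2.0512)
step 19: x0=(0.5224, 0.3132) x1=(-1.5344, 0.0629) x2=(0.8450, 2.0869)
step 20: x0=(0.5210, 0.2802) x1=(-1.5546, 0.0451) x2=(0.8547, 2.1226)
step 21: x0=(0.5197, 0.2472) x1=(-1.5748, 0.0274) x2=(0.8643, 2.1583)
step 22: x0=(0.5183, 0.2141) x1=(-1.5950, 0.0097) x2=(0.8740, 2.1940)
step 23: x0=(0.5169, 0.1811) x1=(-1.6152, -0.0081) x2=(0.8836, 2.2297)
step 24: x0=(0.5155, 0.1481) x1=(-1.6354, -0.0258) x2=(0.8933, 2.2654)
step 25: x0=(0.5142, 0.1151) x1=(-1.6556, -0.0436) x2=(0.9029, 2.3011)
step 26: x0=(0.5128, 0.0820) x1=(-1.6759, -0.0613) x2=(0.9126, 2.3368)
step 27: x0=(0.5114, 0.0490) x1=(-1.6961, -0.0790) x2=(0.9223, 2.3725)
step 28: x0=(0.5100, 0.0160) x1=(-1.7163, -0.0968) x2=(0.9319, 2.4082)
step 29: x0=(0.5086, -0.0170) x1=(-1.7365, -0.1145) x2=(0.9416, 2.4439)
step 30: x0=(0.5073, -0.0501) x1=(-1.7567, -0.1323) x2=(0.9512, 2.4796)
step 31: x0=(0.5059, -0.0831) x1=(-1.7769, -0.1500) x2=(0.9609, 2.5153)
step 32: x0=(0.5045, -0.1161) x1=(-1.7971, -0.1677) x2=(0.9705, 2.5510)
step 33: x0=(0.5031, -0.1491) x1=(-1.8173, -0.1855) x2=(0.9802, 2.5867)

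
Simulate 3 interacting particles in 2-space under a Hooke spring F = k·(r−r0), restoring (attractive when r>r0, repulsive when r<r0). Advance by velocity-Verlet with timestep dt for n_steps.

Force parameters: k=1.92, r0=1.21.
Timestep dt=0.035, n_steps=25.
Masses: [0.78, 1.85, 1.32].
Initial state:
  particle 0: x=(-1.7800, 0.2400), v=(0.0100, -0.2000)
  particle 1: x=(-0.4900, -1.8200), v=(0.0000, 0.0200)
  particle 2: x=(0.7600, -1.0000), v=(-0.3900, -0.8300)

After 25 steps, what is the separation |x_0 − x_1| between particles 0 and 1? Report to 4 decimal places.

0.5388

step 0: x0=(-1.7800, 0.2400) x1=(-0.4900, -1.8200) x2=(0.7600, -1.0000)
step 1: x0=(-1.7765, 0.2304) x1=(-0.4903, -1.8185) x2=(0.7448, -1.0286)
step 2: x0=(-1.7667, 0.2155) x1=(-0.4911, -1.8156) x2=(0.7267, -1.0561)
step 3: x0=(-1.7507, 0.1954) x1=(-0.4924, -1.8112) x2=(0.7058, -1.0825)
step 4: x0=(-1.7287, 0.1702) x1=(-0.4944, -1.8055) x2=(0.6820, -1.1079)
step 5: x0=(-1.7009, 0.1399) x1=(-0.4969, -1.7985) x2=(0.6557, -1.1321)
step 6: x0=(-1.6675, 0.1049) x1=(-0.5000, -1.7902) x2=(0.6268, -1.1552)
step 7: x0=(-1.6287, 0.0651) x1=(-0.5037, -1.7807) x2=(0.5957, -1.1771)
step 8: x0=(-1.5849, 0.0210) x1=(-0.5079, -1.7702) x2=(0.5623, -1.1980)
step 9: x0=(-1.5365, -0.0273) x1=(-0.5128, -1.7588) x2=(0.5271, -1.2177)
step 10: x0=(-1.4838, -0.0795) x1=(-0.5182, -1.7465) x2=(0.4900, -1.2363)
step 11: x0=(-1.4271, -0.1351) x1=(-0.5241, -1.7334) x2=(0.4515, -1.2540)
step 12: x0=(-1.3671, -0.1939) x1=(-0.5306, -1.7197) x2=(0.4116, -1.2706)
step 13: x0=(-1.3040, -0.2555) x1=(-0.5376, -1.7056) x2=(0.3707, -1.2863)
step 14: x0=(-1.2383, -0.3194) x1=(-0.5451, -1.6910) x2=(0.3290, -1.3011)
step 15: x0=(-1.1706, -0.3852) x1=(-0.5531, -1.6762) x2=(0.2867, -1.3152)
step 16: x0=(-1.1013, -0.4525) x1=(-0.5615, -1.6613) x2=(0.2441, -1.3285)
step 17: x0=(-1.0308, -0.5207) x1=(-0.5704, -1.6465) x2=(0.2015, -1.3412)
step 18: x0=(-0.9597, -0.5894) x1=(-0.5798, -1.6318) x2=(0.1591, -1.3534)
step 19: x0=(-0.8883, -0.6580) x1=(-0.5896, -1.6174) x2=(0.1172, -1.3652)
step 20: x0=(-0.8170, -0.7261) x1=(-0.5999, -1.6034) x2=(0.0761, -1.3767)
step 21: x0=(-0.7462, -0.7931) x1=(-0.6107, -1.5901) x2=(0.0359, -1.3881)
step 22: x0=(-0.6762, -0.8585) x1=(-0.6220, -1.5774) x2=(-0.0030, -1.3994)
step 23: x0=(-0.6071, -0.9218) x1=(-0.6340, -1.5656) x2=(-0.0405, -1.4108)
step 24: x0=(-0.5389, -0.9824) x1=(-0.6468, -1.5547) x2=(-0.0763, -1.4224)
step 25: x0=(-0.4717, -1.0401) x1=(-0.6604, -1.5447) x2=(-0.1103, -1.4346)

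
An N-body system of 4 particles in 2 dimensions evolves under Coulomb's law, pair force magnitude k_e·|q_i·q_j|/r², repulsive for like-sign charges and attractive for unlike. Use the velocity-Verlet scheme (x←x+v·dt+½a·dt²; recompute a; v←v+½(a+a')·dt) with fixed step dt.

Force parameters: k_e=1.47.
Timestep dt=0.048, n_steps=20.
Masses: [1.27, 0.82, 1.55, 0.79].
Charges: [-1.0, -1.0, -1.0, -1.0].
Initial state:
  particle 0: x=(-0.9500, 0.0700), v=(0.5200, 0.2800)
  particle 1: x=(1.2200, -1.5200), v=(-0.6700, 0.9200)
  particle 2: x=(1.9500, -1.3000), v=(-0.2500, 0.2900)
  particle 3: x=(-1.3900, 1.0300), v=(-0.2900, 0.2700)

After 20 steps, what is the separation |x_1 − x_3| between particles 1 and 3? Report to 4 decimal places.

3.3925

step 0: x0=(-0.9500, 0.0700) x1=(1.2200, -1.5200) x2=(1.9500, -1.3000) x3=(-1.3900, 1.0300)
step 1: x0=(-0.9248, 0.0825) x1=(1.1848, -1.4771) x2=(1.9399, -1.2856) x3=(-1.4049, 1.0449)
step 2: x0=(-0.8991, 0.0933) x1=(1.1437, -1.4365) x2=(1.9337, -1.2705) x3=(-1.4220, 1.0635)
step 3: x0=(-0.8730, 0.1025) x1=(1.0971, -1.3978) x2=(1.9310, -1.2549) x3=(-1.4412, 1.0856)
step 4: x0=(-0.8464, 0.1104) x1=(1.0456, -1.3607) x2=(1.9317, -1.2390) x3=(-1.4624, 1.1109)
step 5: x0=(-0.8194, 0.1169) x1=(0.9898, -1.3250) x2=(1.9353, -1.2228) x3=(-1.4858, 1.1393)
step 6: x0=(-0.7921, 0.1225) x1=(0.9303, -1.2905) x2=(1.9417, -1.2066) x3=(-1.5112, 1.1704)
step 7: x0=(-0.7645, 0.1271) x1=(0.8677, -1.2571) x2=(1.9505, -1.1903) x3=(-1.5385, 1.2042)
step 8: x0=(-0.7368, 0.1310) x1=(0.8025, -1.2248) x2=(1.9615, -1.1741) x3=(-1.5678, 1.2403)
step 9: x0=(-0.7090, 0.1343) x1=(0.7353, -1.1935) x2=(1.9744, -1.1580) x3=(-1.5988, 1.2786)
step 10: x0=(-0.6811, 0.1372) x1=(0.6664, -1.1632) x2=(1.9891, -1.1421) x3=(-1.6315, 1.3189)
step 11: x0=(-0.6534, 0.1399) x1=(0.5962, -1.1341) x2=(2.0053, -1.1263) x3=(-1.6658, 1.3611)
step 12: x0=(-0.6258, 0.1425) x1=(0.5251, -1.1062) x2=(2.0230, -1.1107) x3=(-1.7016, 1.4050)
step 13: x0=(-0.5986, 0.1452) x1=(0.4533, -1.0796) x2=(2.0419, -1.0952) x3=(-1.7389, 1.4504)
step 14: x0=(-0.5717, 0.1481) x1=(0.3812, -1.0545) x2=(2.0620, -1.0799) x3=(-1.7775, 1.4974)
step 15: x0=(-0.5452, 0.1515) x1=(0.3090, -1.0310) x2=(2.0832, -1.0648) x3=(-1.8174, 1.5457)
step 16: x0=(-0.5192, 0.1554) x1=(0.2368, -1.0093) x2=(2.1055, -1.0499) x3=(-1.8585, 1.5953)
step 17: x0=(-0.4939, 0.1601) x1=(0.1649, -0.9897) x2=(2.1286, -1.0351) x3=(-1.9008, 1.6462)
step 18: x0=(-0.4691, 0.1658) x1=(0.0932, -0.9724) x2=(2.1527, -1.0205) x3=(-1.9442, 1.6981)
step 19: x0=(-0.4450, 0.1727) x1=(0.0220, -0.9577) x2=(2.1776, -1.0061) x3=(-1.9886, 1.7512)
step 20: x0=(-0.4214, 0.1810) x1=(-0.0489, -0.9458) x2=(2.2033, -0.9919) x3=(-2.0340, 1.8053)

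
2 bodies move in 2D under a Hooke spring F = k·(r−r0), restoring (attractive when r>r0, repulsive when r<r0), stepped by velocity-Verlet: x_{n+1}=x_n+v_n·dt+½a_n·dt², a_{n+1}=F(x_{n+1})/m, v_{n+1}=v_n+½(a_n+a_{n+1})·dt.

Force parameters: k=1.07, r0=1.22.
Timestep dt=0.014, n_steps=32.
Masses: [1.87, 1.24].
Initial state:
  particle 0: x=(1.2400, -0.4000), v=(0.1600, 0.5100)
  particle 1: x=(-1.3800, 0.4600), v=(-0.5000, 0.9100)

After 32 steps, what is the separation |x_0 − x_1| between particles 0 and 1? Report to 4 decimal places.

step 0: x0=(1.2400, -0.4000) x1=(-1.3800, 0.4600)
step 1: x0=(1.2422, -0.3928) x1=(-1.3869, 0.4727)
step 2: x0=(1.2442, -0.3856) x1=(-1.3935, 0.4853)
step 3: x0=(1.2460, -0.3783) x1=(-1.3999, 0.4979)
step 4: x0=(1.2476, -0.3710) x1=(-1.4060, 0.5103)
step 5: x0=(1.2491, -0.3636) x1=(-1.4119, 0.5227)
step 6: x0=(1.2505, -0.3562) x1=(-1.4175, 0.5350)
step 7: x0=(1.2516, -0.3487) x1=(-1.4229, 0.5472)
step 8: x0=(1.2526, -0.3411) x1=(-1.4280, 0.5593)
step 9: x0=(1.2534, -0.3335) x1=(-1.4328, 0.5713)
step 10: x0=(1.2541, -0.3258) x1=(-1.4374, 0.5832)
step 11: x0=(1.2545, -0.3181) x1=(-1.4417, 0.5951)
step 12: x0=(1.2548, -0.3103) x1=(-1.4458, 0.6068)
step 13: x0=(1.2549, -0.3025) x1=(-1.4496, 0.6185)
step 14: x0=(1.2549, -0.2946) x1=(-1.4532, 0.6301)
step 15: x0=(1.2547, -0.2866) x1=(-1.4564, 0.6416)
step 16: x0=(1.2543, -0.2786) x1=(-1.4595, 0.6530)
step 17: x0=(1.2537, -0.2705) x1=(-1.4622, 0.6643)
step 18: x0=(1.2529, -0.2623) x1=(-1.4647, 0.6755)
step 19: x0=(1.2520, -0.2541) x1=(-1.4669, 0.6867)
step 20: x0=(1.2509, -0.2459) x1=(-1.4689, 0.6977)
step 21: x0=(1.2496, -0.2375) x1=(-1.4706, 0.7086)
step 22: x0=(1.2482, -0.2291) x1=(-1.4720, 0.7195)
step 23: x0=(1.2466, -0.2207) x1=(-1.4732, 0.7303)
step 24: x0=(1.2448, -0.2122) x1=(-1.4741, 0.7409)
step 25: x0=(1.2428, -0.2036) x1=(-1.4747, 0.7515)
step 26: x0=(1.2406, -0.1950) x1=(-1.4751, 0.7620)
step 27: x0=(1.2383, -0.1863) x1=(-1.4752, 0.7724)
step 28: x0=(1.2358, -0.1775) x1=(-1.4751, 0.7827)
step 29: x0=(1.2331, -0.1687) x1=(-1.4746, 0.7929)
step 30: x0=(1.2303, -0.1598) x1=(-1.4740, 0.8030)
step 31: x0=(1.2272, -0.1509) x1=(-1.4730, 0.8130)
step 32: x0=(1.2240, -0.1419) x1=(-1.4718, 0.8229)

2.8633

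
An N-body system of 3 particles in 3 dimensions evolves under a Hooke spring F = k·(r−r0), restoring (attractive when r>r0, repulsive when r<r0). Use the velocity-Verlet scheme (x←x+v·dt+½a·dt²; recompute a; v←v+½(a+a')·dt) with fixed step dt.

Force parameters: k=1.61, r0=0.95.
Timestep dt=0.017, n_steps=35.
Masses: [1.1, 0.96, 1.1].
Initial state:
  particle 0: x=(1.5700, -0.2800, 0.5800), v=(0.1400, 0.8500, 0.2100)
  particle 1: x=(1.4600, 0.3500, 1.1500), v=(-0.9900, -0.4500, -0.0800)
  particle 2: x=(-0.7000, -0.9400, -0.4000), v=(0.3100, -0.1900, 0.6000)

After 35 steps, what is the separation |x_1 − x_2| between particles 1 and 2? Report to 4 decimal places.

step 0: x0=(1.5700, -0.2800, 0.5800) x1=(1.4600, 0.3500, 1.1500) x2=(-0.7000, -0.9400, -0.4000)
step 1: x0=(1.5721, -0.2657, 0.5834) x1=(1.4428, 0.3422, 1.1484) x2=(-0.6941, -0.9430, -0.3894)
step 2: x0=(1.5736, -0.2515, 0.5866) x1=(1.4249, 0.3339, 1.1463) x2=(-0.6870, -0.9454, -0.3782)
step 3: x0=(1.5745, -0.2376, 0.5894) x1=(1.4063, 0.3253, 1.1438) x2=(-0.6787, -0.9472, -0.3663)
step 4: x0=(1.5748, -0.2239, 0.5920) x1=(1.3870, 0.3164, 1.1408) x2=(-0.6692, -0.9485, -0.3536)
step 5: x0=(1.5745, -0.2105, 0.5942) x1=(1.3671, 0.3070, 1.1374) x2=(-0.6586, -0.9493, -0.3403)
step 6: x0=(1.5737, -0.1973, 0.5962) x1=(1.3464, 0.2974, 1.1336) x2=(-0.6468, -0.9495, -0.3264)
step 7: x0=(1.5723, -0.1843, 0.5978) x1=(1.3251, 0.2874, 1.1294) x2=(-0.6338, -0.9492, -0.3118)
step 8: x0=(1.5703, -0.1716, 0.5992) x1=(1.3032, 0.2770, 1.1248) x2=(-0.6197, -0.9483, -0.2965)
step 9: x0=(1.5678, -0.1592, 0.6002) x1=(1.2806, 0.2664, 1.1199) x2=(-0.6046, -0.9469, -0.2807)
step 10: x0=(1.5648, -0.1470, 0.6010) x1=(1.2574, 0.2554, 1.1145) x2=(-0.5883, -0.9450, -0.2642)
step 11: x0=(1.5612, -0.1351, 0.6015) x1=(1.2335, 0.2441, 1.1088) x2=(-0.5710, -0.9425, -0.2472)
step 12: x0=(1.5572, -0.1234, 0.6017) x1=(1.2091, 0.2325, 1.1028) x2=(-0.5527, -0.9395, -0.2295)
step 13: x0=(1.5527, -0.1120, 0.6016) x1=(1.1841, 0.2206, 1.0965) x2=(-0.5334, -0.9360, -0.2113)
step 14: x0=(1.5477, -0.1009, 0.6012) x1=(1.1585, 0.2085, 1.0899) x2=(-0.5131, -0.9320, -0.1926)
step 15: x0=(1.5422, -0.0900, 0.6005) x1=(1.1323, 0.1960, 1.0830) x2=(-0.4918, -0.9275, -0.1733)
step 16: x0=(1.5363, -0.0794, 0.5996) x1=(1.1057, 0.1833, 1.0758) x2=(-0.4696, -0.9225, -0.1535)
step 17: x0=(1.5299, -0.0690, 0.5984) x1=(1.0784, 0.1703, 1.0683) x2=(-0.4466, -0.9170, -0.1332)
step 18: x0=(1.5232, -0.0589, 0.5970) x1=(1.0507, 0.1571, 1.0606) x2=(-0.4226, -0.9110, -0.1125)
step 19: x0=(1.5160, -0.0490, 0.5953) x1=(1.0225, 0.1436, 1.0527) x2=(-0.3979, -0.9046, -0.0913)
step 20: x0=(1.5084, -0.0393, 0.5933) x1=(0.9938, 0.1299, 1.0445) x2=(-0.3724, -0.8977, -0.0696)
step 21: x0=(1.5005, -0.0299, 0.5912) x1=(0.9647, 0.1159, 1.0361) x2=(-0.3461, -0.8904, -0.0476)
step 22: x0=(1.4922, -0.0207, 0.5888) x1=(0.9352, 0.1017, 1.0276) x2=(-0.3191, -0.8827, -0.0251)
step 23: x0=(1.4836, -0.0117, 0.5863) x1=(0.9053, 0.0873, 1.0188) x2=(-0.2914, -0.8745, -0.0023)
step 24: x0=(1.4746, -0.0029, 0.5835) x1=(0.8750, 0.0726, 1.0098) x2=(-0.2630, -0.8660, 0.0208)
step 25: x0=(1.4654, 0.0056, 0.5806) x1=(0.8444, 0.0578, 1.0007) x2=(-0.2341, -0.8571, 0.0443)
step 26: x0=(1.4558, 0.0140, 0.5775) x1=(0.8135, 0.0428, 0.9915) x2=(-0.2045, -0.8478, 0.0680)
step 27: x0=(1.4459, 0.0222, 0.5743) x1=(0.7823, 0.0276, 0.9821) x2=(-0.1745, -0.8381, 0.0920)
step 28: x0=(1.4358, 0.0302, 0.5709) x1=(0.7508, 0.0122, 0.9725) x2=(-0.1439, -0.8282, 0.1163)
step 29: x0=(1.4254, 0.0381, 0.5674) x1=(0.7191, -0.0033, 0.9629) x2=(-0.1129, -0.8179, 0.1408)
step 30: x0=(1.4147, 0.0457, 0.5637) x1=(0.6872, -0.0190, 0.9532) x2=(-0.0814, -0.8074, 0.1655)
step 31: x0=(1.4038, 0.0532, 0.5600) x1=(0.6552, -0.0347, 0.9433) x2=(-0.0495, -0.7966, 0.1904)
step 32: x0=(1.3926, 0.0606, 0.5562) x1=(0.6230, -0.0506, 0.9334) x2=(-0.0173, -0.7855, 0.2155)
step 33: x0=(1.3812, 0.0678, 0.5523) x1=(0.5907, -0.0666, 0.9235) x2=(0.0152, -0.7743, 0.2406)
step 34: x0=(1.3696, 0.0748, 0.5483) x1=(0.5583, -0.0826, 0.9135) x2=(0.0480, -0.7628, 0.2659)
step 35: x0=(1.3578, 0.0817, 0.5443) x1=(0.5259, -0.0987, 0.9035) x2=(0.0811, -0.7511, 0.2913)

0.9992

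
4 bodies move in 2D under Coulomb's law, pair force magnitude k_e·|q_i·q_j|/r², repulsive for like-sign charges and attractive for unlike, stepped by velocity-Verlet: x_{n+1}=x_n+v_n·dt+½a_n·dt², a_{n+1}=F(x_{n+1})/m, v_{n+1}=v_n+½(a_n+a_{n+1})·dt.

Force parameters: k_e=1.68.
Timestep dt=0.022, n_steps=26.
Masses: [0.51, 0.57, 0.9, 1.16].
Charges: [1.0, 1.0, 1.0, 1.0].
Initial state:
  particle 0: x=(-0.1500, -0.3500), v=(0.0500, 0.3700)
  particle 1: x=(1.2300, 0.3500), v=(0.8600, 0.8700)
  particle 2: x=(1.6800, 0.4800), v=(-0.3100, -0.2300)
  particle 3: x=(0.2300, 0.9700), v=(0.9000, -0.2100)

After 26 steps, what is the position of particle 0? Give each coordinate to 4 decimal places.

(-0.5134, -0.5309)

step 0: x0=(-0.1500, -0.3500) x1=(1.2300, 0.3500) x2=(1.6800, 0.4800) x3=(0.2300, 0.9700)
step 1: x0=(-0.1495, -0.3425) x1=(1.2465, 0.3681) x2=(1.6754, 0.4755) x3=(0.2495, 0.9657)
step 2: x0=(-0.1502, -0.3363) x1=(1.2573, 0.3842) x2=(1.6759, 0.4721) x3=(0.2684, 0.9622)
step 3: x0=(-0.1521, -0.3313) x1=(1.2620, 0.3983) x2=(1.6819, 0.4696) x3=(0.2866, 0.9594)
step 4: x0=(-0.1551, -0.3276) x1=(1.2604, 0.4108) x2=(1.6933, 0.4680) x3=(0.3041, 0.9573)
step 5: x0=(-0.1594, -0.3252) x1=(1.2529, 0.4221) x2=(1.7101, 0.4669) x3=(0.3210, 0.9560)
step 6: x0=(-0.1649, -0.3239) x1=(1.2402, 0.4323) x2=(1.7316, 0.4662) x3=(0.3372, 0.9555)
step 7: x0=(-0.1716, -0.3240) x1=(1.2233, 0.4417) x2=(1.7575, 0.4656) x3=(0.3527, 0.9557)
step 8: x0=(-0.1795, -0.3252) x1=(1.2031, 0.4505) x2=(1.7872, 0.4652) x3=(0.3674, 0.9567)
step 9: x0=(-0.1886, -0.3276) x1=(1.1805, 0.4587) x2=(1.8200, 0.4648) x3=(0.3813, 0.9585)
step 10: x0=(-0.1990, -0.3312) x1=(1.1563, 0.4662) x2=(1.8556, 0.4643) x3=(0.3944, 0.9612)
step 11: x0=(-0.2105, -0.3360) x1=(1.1310, 0.4731) x2=(1.8936, 0.4638) x3=(0.4067, 0.9647)
step 12: x0=(-0.2231, -0.3419) x1=(1.1054, 0.4794) x2=(1.9336, 0.4632) x3=(0.4181, 0.9692)
step 13: x0=(-0.2370, -0.3490) x1=(1.0799, 0.4847) x2=(1.9755, 0.4625) x3=(0.4286, 0.9746)
step 14: x0=(-0.2520, -0.3571) x1=(1.0547, 0.4892) x2=(2.0189, 0.4618) x3=(0.4381, 0.9810)
step 15: x0=(-0.2681, -0.3663) x1=(1.0303, 0.4926) x2=(2.0638, 0.4610) x3=(0.4466, 0.9884)
step 16: x0=(-0.2854, -0.3766) x1=(1.0070, 0.4948) x2=(2.1100, 0.4601) x3=(0.4541, 0.9970)
step 17: x0=(-0.3037, -0.3879) x1=(0.9848, 0.4956) x2=(2.1573, 0.4591) x3=(0.4607, 1.0068)
step 18: x0=(-0.3231, -0.4001) x1=(0.9640, 0.4950) x2=(2.2057, 0.4580) x3=(0.4662, 1.0177)
step 19: x0=(-0.3435, -0.4134) x1=(0.9446, 0.4927) x2=(2.2550, 0.4570) x3=(0.4707, 1.0300)
step 20: x0=(-0.3650, -0.4276) x1=(0.9267, 0.4887) x2=(2.3052, 0.4558) x3=(0.4742, 1.0435)
step 21: x0=(-0.3874, -0.4427) x1=(0.9103, 0.4828) x2=(2.3562, 0.4546) x3=(0.4769, 1.0584)
step 22: x0=(-0.4108, -0.4587) x1=(0.8953, 0.4751) x2=(2.4080, 0.4534) x3=(0.4786, 1.0746)
step 23: x0=(-0.4351, -0.4756) x1=(0.8817, 0.4656) x2=(2.4605, 0.4521) x3=(0.4796, 1.0921)
step 24: x0=(-0.4604, -0.4932) x1=(0.8693, 0.4542) x2=(2.5137, 0.4508) x3=(0.4798, 1.1110)
step 25: x0=(-0.4865, -0.5117) x1=(0.8581, 0.4410) x2=(2.5674, 0.4494) x3=(0.4794, 1.1311)
step 26: x0=(-0.5134, -0.5309) x1=(0.8479, 0.4261) x2=(2.6218, 0.4480) x3=(0.4784, 1.1524)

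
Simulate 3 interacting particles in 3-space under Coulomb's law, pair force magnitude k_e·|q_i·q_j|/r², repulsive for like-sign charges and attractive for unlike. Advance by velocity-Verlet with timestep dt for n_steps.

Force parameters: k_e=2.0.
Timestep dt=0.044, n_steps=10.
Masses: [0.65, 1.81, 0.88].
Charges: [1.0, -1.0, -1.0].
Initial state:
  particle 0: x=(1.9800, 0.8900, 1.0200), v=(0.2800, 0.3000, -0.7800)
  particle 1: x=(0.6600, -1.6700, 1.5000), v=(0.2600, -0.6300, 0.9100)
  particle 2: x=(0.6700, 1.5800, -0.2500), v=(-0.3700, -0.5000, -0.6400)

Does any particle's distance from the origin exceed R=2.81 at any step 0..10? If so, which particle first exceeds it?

step 0: x0=(1.9800, 0.8900, 1.0200) x1=(0.6600, -1.6700, 1.5000) x2=(0.6700, 1.5800, -0.2500)
step 1: x0=(1.9916, 0.9032, 0.9852) x1=(0.6715, -1.6977, 1.5401) x2=(0.6541, 1.5579, -0.2779)
step 2: x0=(2.0019, 0.9163, 0.9496) x1=(0.6831, -1.7253, 1.5801) x2=(0.6390, 1.5358, -0.3051)
step 3: x0=(2.0108, 0.9293, 0.9130) x1=(0.6948, -1.7528, 1.6203) x2=(0.6247, 1.5135, -0.3318)
step 4: x0=(2.0183, 0.9422, 0.8757) x1=(0.7066, -1.7803, 1.6604) x2=(0.6112, 1.4911, -0.3579)
step 5: x0=(2.0244, 0.9551, 0.8375) x1=(0.7185, -1.8076, 1.7005) x2=(0.5986, 1.4687, -0.3834)
step 6: x0=(2.0292, 0.9678, 0.7984) x1=(0.7305, -1.8350, 1.7407) x2=(0.5867, 1.4462, -0.4084)
step 7: x0=(2.0325, 0.9805, 0.7586) x1=(0.7426, -1.8622, 1.7809) x2=(0.5758, 1.4237, -0.4328)
step 8: x0=(2.0344, 0.9930, 0.7179) x1=(0.7548, -1.8894, 1.8211) x2=(0.5657, 1.4011, -0.4566)
step 9: x0=(2.0349, 1.0054, 0.6764) x1=(0.7670, -1.9166, 1.8613) x2=(0.5565, 1.3785, -0.4798)
step 10: x0=(2.0339, 1.0177, 0.6342) x1=(0.7793, -1.9437, 1.9016) x2=(0.5482, 1.3559, -0.5025)

yes, particle 1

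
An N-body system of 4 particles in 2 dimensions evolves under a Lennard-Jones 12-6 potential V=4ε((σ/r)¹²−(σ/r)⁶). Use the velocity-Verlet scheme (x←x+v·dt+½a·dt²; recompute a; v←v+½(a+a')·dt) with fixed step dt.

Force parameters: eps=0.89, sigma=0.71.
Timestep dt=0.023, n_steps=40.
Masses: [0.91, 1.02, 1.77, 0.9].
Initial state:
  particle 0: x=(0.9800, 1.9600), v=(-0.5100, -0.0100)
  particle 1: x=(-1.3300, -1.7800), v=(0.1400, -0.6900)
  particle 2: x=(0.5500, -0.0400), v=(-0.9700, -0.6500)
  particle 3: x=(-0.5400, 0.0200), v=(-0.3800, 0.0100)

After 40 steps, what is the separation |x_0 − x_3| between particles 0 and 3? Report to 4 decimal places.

step 0: x0=(0.9800, 1.9600) x1=(-1.3300, -1.7800) x2=(0.5500, -0.0400) x3=(-0.5400, 0.0200)
step 1: x0=(0.9683, 1.9598) x1=(-1.3268, -1.7959) x2=(0.5275, -0.0549) x3=(-0.5484, 0.0202)
step 2: x0=(0.9565, 1.9595) x1=(-1.3235, -1.8117) x2=(0.5046, -0.0698) x3=(-0.5560, 0.0203)
step 3: x0=(0.9448, 1.9593) x1=(-1.3203, -1.8276) x2=(0.4813, -0.0847) x3=(-0.5627, 0.0204)
step 4: x0=(0.9330, 1.9590) x1=(-1.3171, -1.8434) x2=(0.4575, -0.0995) x3=(-0.5685, 0.0204)
step 5: x0=(0.9213, 1.9587) x1=(-1.3138, -1.8592) x2=(0.4332, -0.1143) x3=(-0.5733, 0.0202)
step 6: x0=(0.9096, 1.9584) x1=(-1.3106, -1.8750) x2=(0.4083, -0.1289) x3=(-0.5770, 0.0199)
step 7: x0=(0.8978, 1.9581) x1=(-1.3073, -1.8908) x2=(0.3828, -0.1435) x3=(-0.5796, 0.0193)
step 8: x0=(0.8860, 1.9578) x1=(-1.3040, -1.9066) x2=(0.3566, -0.1580) x3=(-0.5808, 0.0186)
step 9: x0=(0.8743, 1.9575) x1=(-1.3008, -1.9223) x2=(0.3297, -0.1723) x3=(-0.5805, 0.0176)
step 10: x0=(0.8625, 1.9571) x1=(-1.2975, -1.9381) x2=(0.3020, -0.1865) x3=(-0.5787, 0.0162)
step 11: x0=(0.8507, 1.9568) x1=(-1.2942, -1.9539) x2=(0.2735, -0.2004) x3=(-0.5751, 0.0144)
step 12: x0=(0.8390, 1.9565) x1=(-1.2909, -1.9696) x2=(0.2441, -0.2141) x3=(-0.5699, 0.0122)
step 13: x0=(0.8272, 1.9561) x1=(-1.2877, -1.9853) x2=(0.2139, -0.2277) x3=(-0.5632, 0.0096)
step 14: x0=(0.8154, 1.9557) x1=(-1.2844, -2.0010) x2=(0.1833, -0.2411) x3=(-0.5558, 0.0068)
step 15: x0=(0.8036, 1.9554) x1=(-1.2811, -2.0168) x2=(0.1534, -0.2547) x3=(-0.5496, 0.0044)
step 16: x0=(0.7918, 1.9550) x1=(-1.2778, -2.0325) x2=(0.1261, -0.2693) x3=(-0.5485, 0.0038)
step 17: x0=(0.7801, 1.9546) x1=(-1.2744, -2.0481) x2=(0.1038, -0.2859) x3=(-0.5574, 0.0073)
step 18: x0=(0.7683, 1.9542) x1=(-1.2711, -2.0638) x2=(0.0873, -0.3050) x3=(-0.5775, 0.0157)
step 19: x0=(0.7565, 1.9538) x1=(-1.2678, -2.0795) x2=(0.0743, -0.3259) x3=(-0.6047, 0.0276)
step 20: x0=(0.7447, 1.9534) x1=(-1.2645, -2.0952) x2=(0.0627, -0.3475) x3=(-0.6344, 0.0408)
step 21: x0=(0.7329, 1.9530) x1=(-1.2612, -2.1108) x2=(0.0510, -0.3690) x3=(-0.6641, 0.0539)
step 22: x0=(0.7211, 1.9526) x1=(-1.2578, -2.1265) x2=(0.0387, -0.3903) x3=(-0.6926, 0.0664)
step 23: x0=(0.7092, 1.9522) x1=(-1.2545, -2.1421) x2=(0.0257, -0.4110) x3=(-0.7197, 0.0780)
step 24: x0=(0.6974, 1.9517) x1=(-1.2511, -2.1577) x2=(0.0119, -0.4313) x3=(-0.7453, 0.0886)
step 25: x0=(0.6856, 1.9513) x1=(-1.2478, -2.1733) x2=(-0.0025, -0.4511) x3=(-0.7696, 0.0983)
step 26: x0=(0.6738, 1.9509) x1=(-1.2444, -2.1889) x2=(-0.0176, -0.4704) x3=(-0.7926, 0.1070)
step 27: x0=(0.6620, 1.9504) x1=(-1.2411, -2.2045) x2=(-0.0333, -0.4893) x3=(-0.8144, 0.1149)
step 28: x0=(0.6501, 1.9500) x1=(-1.2377, -2.2201) x2=(-0.0495, -0.5078) x3=(-0.8353, 0.1221)
step 29: x0=(0.6383, 1.9495) x1=(-1.2343, -2.2357) x2=(-0.0661, -0.5260) x3=(-0.8552, 0.1285)
step 30: x0=(0.6265, 1.9490) x1=(-1.2310, -2.2512) x2=(-0.0832, -0.5438) x3=(-0.8744, 0.1343)
step 31: x0=(0.6147, 1.9486) x1=(-1.2276, -2.2668) x2=(-0.1006, -0.5613) x3=(-0.8928, 0.1394)
step 32: x0=(0.6028, 1.9481) x1=(-1.2242, -2.2823) x2=(-0.1184, -0.5785) x3=(-0.9105, 0.1439)
step 33: x0=(0.5910, 1.9476) x1=(-1.2208, -2.2979) x2=(-0.1365, -0.5954) x3=(-0.9277, 0.1479)
step 34: x0=(0.5791, 1.9471) x1=(-1.2174, -2.3134) x2=(-0.1548, -0.6121) x3=(-0.9442, 0.1514)
step 35: x0=(0.5673, 1.9467) x1=(-1.2140, -2.3289) x2=(-0.1735, -0.6285) x3=(-0.9603, 0.1543)
step 36: x0=(0.5554, 1.9462) x1=(-1.2106, -2.3444) x2=(-0.1924, -0.6447) x3=(-0.9759, 0.1568)
step 37: x0=(0.5436, 1.9457) x1=(-1.2072, -2.3599) x2=(-0.2115, -0.6607) x3=(-0.9910, 0.1589)
step 38: x0=(0.5317, 1.9452) x1=(-1.2037, -2.3753) x2=(-0.2308, -0.6764) x3=(-1.0058, 0.1605)
step 39: x0=(0.5199, 1.9447) x1=(-1.2003, -2.3908) x2=(-0.2503, -0.6919) x3=(-1.0201, 0.1617)
step 40: x0=(0.5080, 1.9441) x1=(-1.1969, -2.4062) x2=(-0.2700, -0.7073) x3=(-1.0341, 0.1625)

2.3563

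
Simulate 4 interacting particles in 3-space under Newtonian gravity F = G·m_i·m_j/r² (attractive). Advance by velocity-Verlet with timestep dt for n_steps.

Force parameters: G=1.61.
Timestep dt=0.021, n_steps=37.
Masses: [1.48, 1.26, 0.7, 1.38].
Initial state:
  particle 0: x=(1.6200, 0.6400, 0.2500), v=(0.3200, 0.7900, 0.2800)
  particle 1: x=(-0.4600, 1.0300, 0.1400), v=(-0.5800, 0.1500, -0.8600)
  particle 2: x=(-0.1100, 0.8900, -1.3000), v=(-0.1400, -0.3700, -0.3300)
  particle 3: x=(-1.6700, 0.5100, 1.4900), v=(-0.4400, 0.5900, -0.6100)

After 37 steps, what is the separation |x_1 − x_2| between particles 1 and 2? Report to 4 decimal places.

0.8670

step 0: x0=(1.6200, 0.6400, 0.2500) x1=(-0.4600, 1.0300, 0.1400) x2=(-0.1100, 0.8900, -1.3000) x3=(-1.6700, 0.5100, 1.4900)
step 1: x0=(1.6266, 0.6566, 0.2559) x1=(-0.4721, 1.0331, 0.1219) x2=(-0.1129, 0.8822, -1.3066) x3=(-1.6791, 0.5224, 1.4771)
step 2: x0=(1.6328, 0.6733, 0.2617) x1=(-0.4841, 1.0360, 0.1039) x2=(-0.1159, 0.8745, -1.3127) x3=(-1.6880, 0.5349, 1.4639)
step 3: x0=(1.6387, 0.6900, 0.2674) x1=(-0.4961, 1.0388, 0.0858) x2=(-0.1188, 0.8667, -1.3181) x3=(-1.6965, 0.5475, 1.4504)
step 4: x0=(1.6442, 0.7067, 0.2732) x1=(-0.5079, 1.0415, 0.0677) x2=(-0.1218, 0.8590, -1.3229) x3=(-1.7048, 0.5602, 1.4367)
step 5: x0=(1.6495, 0.7234, 0.2788) x1=(-0.5196, 1.0440, 0.0496) x2=(-0.1248, 0.8514, -1.3271) x3=(-1.7129, 0.5729, 1.4228)
step 6: x0=(1.6544, 0.7402, 0.2844) x1=(-0.5312, 1.0464, 0.0316) x2=(-0.1278, 0.8437, -1.3307) x3=(-1.7207, 0.5857, 1.4086)
step 7: x0=(1.6590, 0.7570, 0.2900) x1=(-0.5427, 1.0487, 0.0135) x2=(-0.1309, 0.8361, -1.3337) x3=(-1.7282, 0.5986, 1.3941)
step 8: x0=(1.6633, 0.7738, 0.2955) x1=(-0.5541, 1.0508, -0.0046) x2=(-0.1340, 0.8286, -1.3360) x3=(-1.7355, 0.6115, 1.3794)
step 9: x0=(1.6673, 0.7907, 0.3010) x1=(-0.5654, 1.0529, -0.0227) x2=(-0.1371, 0.8211, -1.3377) x3=(-1.7425, 0.6245, 1.3645)
step 10: x0=(1.6710, 0.8076, 0.3063) x1=(-0.5767, 1.0547, -0.0408) x2=(-0.1403, 0.8137, -1.3388) x3=(-1.7492, 0.6376, 1.3492)
step 11: x0=(1.6743, 0.8244, 0.3117) x1=(-0.5878, 1.0565, -0.0589) x2=(-0.1436, 0.8064, -1.3393) x3=(-1.7557, 0.6507, 1.3338)
step 12: x0=(1.6774, 0.8413, 0.3170) x1=(-0.5988, 1.0581, -0.0769) x2=(-0.1470, 0.7991, -1.3391) x3=(-1.7619, 0.6639, 1.3180)
step 13: x0=(1.6802, 0.8582, 0.3222) x1=(-0.6097, 1.0596, -0.0950) x2=(-0.1504, 0.7919, -1.3383) x3=(-1.7678, 0.6772, 1.3020)
step 14: x0=(1.6827, 0.8752, 0.3273) x1=(-0.6205, 1.0610, -0.1131) x2=(-0.1539, 0.7849, -1.3368) x3=(-1.7735, 0.6905, 1.2857)
step 15: x0=(1.6849, 0.8921, 0.3324) x1=(-0.6312, 1.0622, -0.1312) x2=(-0.1576, 0.7779, -1.3347) x3=(-1.7789, 0.7039, 1.2692)
step 16: x0=(1.6868, 0.9090, 0.3374) x1=(-0.6418, 1.0633, -0.1493) x2=(-0.1613, 0.7710, -1.3319) x3=(-1.7840, 0.7173, 1.2524)
step 17: x0=(1.6884, 0.9259, 0.3424) x1=(-0.6522, 1.0643, -0.1674) x2=(-0.1652, 0.7643, -1.3284) x3=(-1.7888, 0.7308, 1.2354)
step 18: x0=(1.6898, 0.9429, 0.3472) x1=(-0.6626, 1.0651, -0.1855) x2=(-0.1692, 0.7577, -1.3242) x3=(-1.7934, 0.7443, 1.2180)
step 19: x0=(1.6908, 0.9598, 0.3521) x1=(-0.6729, 1.0658, -0.2036) x2=(-0.1733, 0.7513, -1.3194) x3=(-1.7977, 0.7579, 1.2004)
step 20: x0=(1.6916, 0.9767, 0.3568) x1=(-0.6830, 1.0664, -0.2217) x2=(-0.1776, 0.7450, -1.3138) x3=(-1.8018, 0.7716, 1.1826)
step 21: x0=(1.6921, 0.9936, 0.3615) x1=(-0.6930, 1.0668, -0.2398) x2=(-0.1821, 0.7389, -1.3076) x3=(-1.8055, 0.7853, 1.1644)
step 22: x0=(1.6923, 1.0105, 0.3661) x1=(-0.7030, 1.0671, -0.2580) x2=(-0.1867, 0.7329, -1.3006) x3=(-1.8090, 0.7990, 1.1460)
step 23: x0=(1.6923, 1.0274, 0.3706) x1=(-0.7127, 1.0673, -0.2761) x2=(-0.1916, 0.7271, -1.2929) x3=(-1.8122, 0.8128, 1.1273)
step 24: x0=(1.6920, 1.0443, 0.3751) x1=(-0.7224, 1.0673, -0.2943) x2=(-0.1967, 0.7216, -1.2845) x3=(-1.8151, 0.8266, 1.1083)
step 25: x0=(1.6914, 1.0612, 0.3795) x1=(-0.7319, 1.0672, -0.3125) x2=(-0.2020, 0.7162, -1.2753) x3=(-1.8178, 0.8405, 1.0890)
step 26: x0=(1.6905, 1.0780, 0.3838) x1=(-0.7412, 1.0669, -0.3307) x2=(-0.2075, 0.7111, -1.2653) x3=(-1.8201, 0.8544, 1.0695)
step 27: x0=(1.6894, 1.0949, 0.3880) x1=(-0.7505, 1.0664, -0.3489) x2=(-0.2134, 0.7063, -1.2546) x3=(-1.8222, 0.8683, 1.0496)
step 28: x0=(1.6880, 1.1117, 0.3922) x1=(-0.7595, 1.0658, -0.3672) x2=(-0.2195, 0.7017, -1.2430) x3=(-1.8240, 0.8823, 1.0295)
step 29: x0=(1.6864, 1.1285, 0.3963) x1=(-0.7684, 1.0650, -0.3856) x2=(-0.2260, 0.6973, -1.2307) x3=(-1.8255, 0.8963, 1.0091)
step 30: x0=(1.6845, 1.1453, 0.4003) x1=(-0.7771, 1.0641, -0.4039) x2=(-0.2328, 0.6933, -1.2175) x3=(-1.8267, 0.9103, 0.9884)
step 31: x0=(1.6823, 1.1620, 0.4042) x1=(-0.7856, 1.0629, -0.4223) x2=(-0.2400, 0.6897, -1.2035) x3=(-1.8276, 0.9243, 0.9673)
step 32: x0=(1.6799, 1.1787, 0.4081) x1=(-0.7939, 1.0616, -0.4408) x2=(-0.2476, 0.6863, -1.1886) x3=(-1.8282, 0.9384, 0.9460)
step 33: x0=(1.6772, 1.1955, 0.4118) x1=(-0.8020, 1.0601, -0.4593) x2=(-0.2556, 0.6834, -1.1729) x3=(-1.8285, 0.9525, 0.9244)
step 34: x0=(1.6742, 1.2121, 0.4155) x1=(-0.8098, 1.0583, -0.4779) x2=(-0.2642, 0.6808, -1.1562) x3=(-1.8285, 0.9666, 0.9024)
step 35: x0=(1.6711, 1.2288, 0.4192) x1=(-0.8174, 1.0563, -0.4966) x2=(-0.2733, 0.6788, -1.1386) x3=(-1.8282, 0.9808, 0.8802)
step 36: x0=(1.6676, 1.2454, 0.4227) x1=(-0.8247, 1.0541, -0.5154) x2=(-0.2829, 0.6771, -1.1201) x3=(-1.8276, 0.9949, 0.8576)
step 37: x0=(1.6639, 1.2620, 0.4262) x1=(-0.8317, 1.0516, -0.5343) x2=(-0.2932, 0.6761, -1.1006) x3=(-1.8267, 1.0091, 0.8347)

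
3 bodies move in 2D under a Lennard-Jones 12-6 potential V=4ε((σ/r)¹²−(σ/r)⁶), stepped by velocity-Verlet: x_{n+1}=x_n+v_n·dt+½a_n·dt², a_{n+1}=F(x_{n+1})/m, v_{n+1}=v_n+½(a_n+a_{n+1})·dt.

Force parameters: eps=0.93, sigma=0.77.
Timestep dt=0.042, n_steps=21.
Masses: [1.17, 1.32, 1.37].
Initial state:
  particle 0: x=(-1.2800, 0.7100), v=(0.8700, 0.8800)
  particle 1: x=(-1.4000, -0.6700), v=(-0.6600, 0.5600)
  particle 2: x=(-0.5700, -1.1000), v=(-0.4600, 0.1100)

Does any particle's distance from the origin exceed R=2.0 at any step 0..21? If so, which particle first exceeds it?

no

step 0: x0=(-1.2800, 0.7100) x1=(-1.4000, -0.6700) x2=(-0.5700, -1.1000)
step 1: x0=(-1.2435, 0.7466) x1=(-1.4260, -0.6470) x2=(-0.5909, -1.0945)
step 2: x0=(-1.2070, 0.7825) x1=(-1.4486, -0.6254) x2=(-0.6151, -1.0872)
step 3: x0=(-1.1706, 0.8178) x1=(-1.4677, -0.6051) x2=(-0.6426, -1.0781)
step 4: x0=(-1.1343, 0.8526) x1=(-1.4834, -0.5863) x2=(-0.6733, -1.0671)
step 5: x0=(-1.0981, 0.8869) x1=(-1.4957, -0.5691) x2=(-0.7072, -1.0541)
step 6: x0=(-1.0620, 0.9208) x1=(-1.5049, -0.5534) x2=(-0.7441, -1.0393)
step 7: x0=(-1.0259, 0.9543) x1=(-1.5115, -0.5390) x2=(-0.7833, -1.0229)
step 8: x0=(-0.9900, 0.9875) x1=(-1.5171, -0.5250) x2=(-0.8234, -1.0059)
step 9: x0=(-0.9541, 1.0204) x1=(-1.5252, -0.5090) x2=(-0.8611, -0.9906)
step 10: x0=(-0.9183, 1.0530) x1=(-1.5407, -0.4875) x2=(-0.8916, -0.9804)
step 11: x0=(-0.8825, 1.0854) x1=(-1.5648, -0.4591) x2=(-0.9137, -0.9765)
step 12: x0=(-0.8469, 1.1176) x1=(-1.5935, -0.4270) x2=(-0.9314, -0.9761)
step 13: x0=(-0.8113, 1.1496) x1=(-1.6225, -0.3944) x2=(-0.9486, -0.9760)
step 14: x0=(-0.7758, 1.1815) x1=(-1.6497, -0.3632) x2=(-0.9676, -0.9745)
step 15: x0=(-0.7403, 1.2132) x1=(-1.6743, -0.3341) x2=(-0.9890, -0.9707)
step 16: x0=(-0.7049, 1.2448) x1=(-1.6962, -0.3075) x2=(-1.0130, -0.9645)
step 17: x0=(-0.6695, 1.2763) x1=(-1.7152, -0.2835) x2=(-1.0396, -0.9556)
step 18: x0=(-0.6342, 1.3077) x1=(-1.7314, -0.2622) x2=(-1.0690, -0.9441)
step 19: x0=(-0.5990, 1.3390) x1=(-1.7450, -0.2435) x2=(-1.1008, -0.9300)
step 20: x0=(-0.5638, 1.3702) x1=(-1.7558, -0.2276) x2=(-1.1352, -0.9131)
step 21: x0=(-0.5286, 1.4014) x1=(-1.7643, -0.2144) x2=(-1.1720, -0.8937)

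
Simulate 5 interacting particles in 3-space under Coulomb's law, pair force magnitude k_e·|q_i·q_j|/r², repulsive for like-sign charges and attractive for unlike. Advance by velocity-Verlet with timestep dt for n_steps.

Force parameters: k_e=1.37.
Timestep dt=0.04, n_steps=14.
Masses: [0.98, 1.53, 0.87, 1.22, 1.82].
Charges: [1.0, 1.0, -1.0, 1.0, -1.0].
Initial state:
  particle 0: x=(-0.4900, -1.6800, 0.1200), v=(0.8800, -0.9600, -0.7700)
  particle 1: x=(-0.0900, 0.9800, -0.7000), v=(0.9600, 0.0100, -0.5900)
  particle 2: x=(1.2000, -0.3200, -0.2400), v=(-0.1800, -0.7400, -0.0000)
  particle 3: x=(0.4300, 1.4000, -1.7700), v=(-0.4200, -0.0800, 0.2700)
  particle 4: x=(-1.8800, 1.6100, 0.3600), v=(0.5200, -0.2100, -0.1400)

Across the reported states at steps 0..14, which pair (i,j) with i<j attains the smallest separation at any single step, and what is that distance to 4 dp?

pair (1,3), distance 0.9431

step 0: x0=(-0.4900, -1.6800, 0.1200) x1=(-0.0900, 0.9800, -0.7000) x2=(1.2000, -0.3200, -0.2400) x3=(0.4300, 1.4000, -1.7700) x4=(-1.8800, 1.6100, 0.3600)
step 1: x0=(-0.4547, -1.7184, 0.0892) x1=(-0.0518, 0.9802, -0.7231) x2=(1.1924, -0.3494, -0.2402) x3=(0.4134, 1.3969, -1.7596) x4=(-1.8591, 1.6015, 0.3543)
step 2: x0=(-0.4192, -1.7567, 0.0586) x1=(-0.0139, 0.9801, -0.7452) x2=(1.1839, -0.3785, -0.2408) x3=(0.3973, 1.3942, -1.7499) x4=(-1.8379, 1.5930, 0.3484)
step 3: x0=(-0.3834, -1.7949, 0.0280) x1=(0.0237, 0.9796, -0.7662) x2=(1.1745, -0.4072, -0.2418) x3=(0.3817, 1.3919, -1.7412) x4=(-1.8164, 1.5843, 0.3423)
step 4: x0=(-0.3474, -1.8331, -0.0024) x1=(0.0610, 0.9785, -0.7859) x2=(1.1644, -0.4355, -0.2432) x3=(0.3665, 1.3899, -1.7334) x4=(-1.7947, 1.5755, 0.3360)
step 5: x0=(-0.3112, -1.8711, -0.0328) x1=(0.0979, 0.9769, -0.8044) x2=(1.1534, -0.4635, -0.2450) x3=(0.3517, 1.3885, -1.7268) x4=(-1.7728, 1.5666, 0.3295)
step 6: x0=(-0.2747, -1.9090, -0.0630) x1=(0.1345, 0.9747, -0.8214) x2=(1.1416, -0.4912, -0.2472) x3=(0.3372, 1.3877, -1.7214) x4=(-1.7506, 1.5576, 0.3228)
step 7: x0=(-0.2379, -1.9467, -0.0932) x1=(0.1709, 0.9719, -0.8370) x2=(1.1290, -0.5186, -0.2499) x3=(0.3231, 1.3875, -1.7173) x4=(-1.7281, 1.5485, 0.3159)
step 8: x0=(-0.2009, -1.9843, -0.1233) x1=(0.2070, 0.9683, -0.8510) x2=(1.1156, -0.5456, -0.2529) x3=(0.3093, 1.3880, -1.7146) x4=(-1.7054, 1.5394, 0.3087)
step 9: x0=(-0.1635, -2.0217, -0.1532) x1=(0.2430, 0.9639, -0.8635) x2=(1.1015, -0.5724, -0.2565) x3=(0.2955, 1.3892, -1.7133) x4=(-1.6825, 1.5301, 0.3014)
step 10: x0=(-0.1259, -2.0588, -0.1831) x1=(0.2789, 0.9586, -0.8743) x2=(1.0866, -0.5990, -0.2605) x3=(0.2819, 1.3913, -1.7136) x4=(-1.6593, 1.5208, 0.2938)
step 11: x0=(-0.0880, -2.0957, -0.2128) x1=(0.3147, 0.9525, -0.8834) x2=(1.0710, -0.6253, -0.2649) x3=(0.2682, 1.3942, -1.7154) x4=(-1.6359, 1.5114, 0.2860)
step 12: x0=(-0.0498, -2.1323, -0.2425) x1=(0.3506, 0.9455, -0.8909) x2=(1.0547, -0.6513, -0.2698) x3=(0.2543, 1.3979, -1.7187) x4=(-1.6122, 1.5019, 0.2781)
step 13: x0=(-0.0113, -2.1686, -0.2720) x1=(0.3866, 0.9376, -0.8967) x2=(1.0377, -0.6772, -0.2752) x3=(0.2401, 1.4025, -1.7235) x4=(-1.5882, 1.4924, 0.2698)
step 14: x0=(0.0275, -2.2046, -0.3014) x1=(0.4228, 0.9287, -0.9009) x2=(1.0201, -0.7029, -0.2810) x3=(0.2255, 1.4080, -1.7297) x4=(-1.5641, 1.4828, 0.2614)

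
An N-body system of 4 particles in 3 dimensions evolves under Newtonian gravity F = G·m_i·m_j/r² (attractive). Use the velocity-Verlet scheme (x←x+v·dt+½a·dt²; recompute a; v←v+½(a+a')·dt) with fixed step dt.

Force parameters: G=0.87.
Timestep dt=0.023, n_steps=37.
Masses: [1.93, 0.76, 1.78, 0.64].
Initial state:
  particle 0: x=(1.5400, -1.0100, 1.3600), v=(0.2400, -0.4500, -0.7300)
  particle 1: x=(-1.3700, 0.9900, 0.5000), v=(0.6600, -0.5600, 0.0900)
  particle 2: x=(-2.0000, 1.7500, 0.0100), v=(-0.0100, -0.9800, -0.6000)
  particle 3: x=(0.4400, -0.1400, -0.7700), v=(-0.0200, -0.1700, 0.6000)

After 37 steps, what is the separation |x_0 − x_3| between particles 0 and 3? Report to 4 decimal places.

step 0: x0=(1.5400, -1.0100, 1.3600) x1=(-1.3700, 0.9900, 0.5000) x2=(-2.0000, 1.7500, 0.0100) x3=(0.4400, -0.1400, -0.7700)
step 1: x0=(1.5455, -1.0203, 1.3432) x1=(-1.3550, 0.9773, 0.5019) x2=(-2.0001, 1.7273, -0.0037) x3=(0.4395, -0.1439, -0.7561)
step 2: x0=(1.5509, -1.0306, 1.3263) x1=(-1.3402, 0.9650, 0.5035) x2=(-2.0000, 1.7044, -0.0173) x3=(0.4390, -0.1478, -0.7421)
step 3: x0=(1.5562, -1.0408, 1.3094) x1=(-1.3258, 0.9531, 0.5048) x2=(-1.9997, 1.6813, -0.0308) x3=(0.4384, -0.1516, -0.7279)
step 4: x0=(1.5615, -1.0510, 1.2924) x1=(-1.3116, 0.9416, 0.5058) x2=(-1.9992, 1.6580, -0.0441) x3=(0.4378, -0.1554, -0.7135)
step 5: x0=(1.5667, -1.0611, 1.2754) x1=(-1.2978, 0.9303, 0.5064) x2=(-1.9984, 1.6344, -0.0573) x3=(0.4371, -0.1592, -0.6989)
step 6: x0=(1.5718, -1.0711, 1.2583) x1=(-1.2842, 0.9194, 0.5068) x2=(-1.9975, 1.6107, -0.0704) x3=(0.4364, -0.1630, -0.6842)
step 7: x0=(1.5769, -1.0811, 1.2411) x1=(-1.2709, 0.9088, 0.5068) x2=(-1.9963, 1.5867, -0.0833) x3=(0.4357, -0.1667, -0.6693)
step 8: x0=(1.5819, -1.0911, 1.2239) x1=(-1.2580, 0.8986, 0.5065) x2=(-1.9948, 1.5626, -0.0961) x3=(0.4349, -0.1705, -0.6543)
step 9: x0=(1.5868, -1.1010, 1.2066) x1=(-1.2453, 0.8885, 0.5058) x2=(-1.9932, 1.5382, -0.1087) x3=(0.4341, -0.1742, -0.6391)
step 10: x0=(1.5916, -1.1108, 1.1893) x1=(-1.2329, 0.8788, 0.5048) x2=(-1.9913, 1.5137, -0.1212) x3=(0.4332, -0.1779, -0.6237)
step 11: x0=(1.5963, -1.1206, 1.1719) x1=(-1.2207, 0.8693, 0.5035) x2=(-1.9893, 1.4890, -0.1336) x3=(0.4323, -0.1815, -0.6081)
step 12: x0=(1.6010, -1.1303, 1.1545) x1=(-1.2089, 0.8601, 0.5019) x2=(-1.9870, 1.4641, -0.1458) x3=(0.4313, -0.1852, -0.5923)
step 13: x0=(1.6056, -1.1399, 1.1370) x1=(-1.1974, 0.8511, 0.4999) x2=(-1.9844, 1.4391, -0.1578) x3=(0.4303, -0.1888, -0.5764)
step 14: x0=(1.6101, -1.1495, 1.1194) x1=(-1.1861, 0.8423, 0.4976) x2=(-1.9817, 1.4138, -0.1697) x3=(0.4292, -0.1924, -0.5603)
step 15: x0=(1.6145, -1.1590, 1.1018) x1=(-1.1751, 0.8337, 0.4949) x2=(-1.9787, 1.3884, -0.1815) x3=(0.4281, -0.1960, -0.5440)
step 16: x0=(1.6189, -1.1685, 1.0841) x1=(-1.1645, 0.8254, 0.4919) x2=(-1.9754, 1.3629, -0.1931) x3=(0.4270, -0.1996, -0.5276)
step 17: x0=(1.6231, -1.1779, 1.0664) x1=(-1.1541, 0.8172, 0.4885) x2=(-1.9720, 1.3372, -0.2046) x3=(0.4258, -0.2032, -0.5110)
step 18: x0=(1.6273, -1.1872, 1.0486) x1=(-1.1440, 0.8092, 0.4848) x2=(-1.9683, 1.3114, -0.2159) x3=(0.4246, -0.2068, -0.4941)
step 19: x0=(1.6313, -1.1965, 1.0308) x1=(-1.1342, 0.8013, 0.4807) x2=(-1.9644, 1.2854, -0.2271) x3=(0.4233, -0.2104, -0.4772)
step 20: x0=(1.6353, -1.2057, 1.0129) x1=(-1.1246, 0.7937, 0.4763) x2=(-1.9602, 1.2592, -0.2381) x3=(0.4220, -0.2139, -0.4600)
step 21: x0=(1.6392, -1.2148, 0.9949) x1=(-1.1154, 0.7861, 0.4714) x2=(-1.9558, 1.2330, -0.2490) x3=(0.4207, -0.2175, -0.4427)
step 22: x0=(1.6430, -1.2239, 0.9769) x1=(-1.1065, 0.7787, 0.4663) x2=(-1.9512, 1.2065, -0.2597) x3=(0.4193, -0.2210, -0.4252)
step 23: x0=(1.6467, -1.2329, 0.9588) x1=(-1.0978, 0.7715, 0.4607) x2=(-1.9463, 1.1800, -0.2702) x3=(0.4179, -0.2245, -0.4075)
step 24: x0=(1.6503, -1.2418, 0.9406) x1=(-1.0895, 0.7643, 0.4548) x2=(-1.9412, 1.1533, -0.2806) x3=(0.4164, -0.2281, -0.3896)
step 25: x0=(1.6538, -1.2506, 0.9224) x1=(-1.0814, 0.7573, 0.4485) x2=(-1.9359, 1.1265, -0.2908) x3=(0.4149, -0.2316, -0.3716)
step 26: x0=(1.6573, -1.2594, 0.9042) x1=(-1.0737, 0.7503, 0.4418) x2=(-1.9303, 1.0996, -0.3009) x3=(0.4134, -0.2352, -0.3534)
step 27: x0=(1.6606, -1.2681, 0.8858) x1=(-1.0662, 0.7435, 0.4348) x2=(-1.9244, 1.0726, -0.3107) x3=(0.4118, -0.2387, -0.3350)
step 28: x0=(1.6638, -1.2767, 0.8675) x1=(-1.0591, 0.7367, 0.4273) x2=(-1.9183, 1.0455, -0.3205) x3=(0.4102, -0.2423, -0.3164)
step 29: x0=(1.6669, -1.2853, 0.8490) x1=(-1.0522, 0.7300, 0.4195) x2=(-1.9119, 1.0182, -0.3300) x3=(0.4085, -0.2459, -0.2977)
step 30: x0=(1.6699, -1.2937, 0.8305) x1=(-1.0457, 0.7233, 0.4112) x2=(-1.9053, 0.9908, -0.3394) x3=(0.4068, -0.2494, -0.2788)
step 31: x0=(1.6728, -1.3021, 0.8120) x1=(-1.0395, 0.7167, 0.4026) x2=(-1.8984, 0.9634, -0.3486) x3=(0.4051, -0.2530, -0.2598)
step 32: x0=(1.6756, -1.3104, 0.7934) x1=(-1.0335, 0.7102, 0.3935) x2=(-1.8912, 0.9358, -0.3576) x3=(0.4033, -0.2566, -0.2406)
step 33: x0=(1.6783, -1.3187, 0.7747) x1=(-1.0280, 0.7036, 0.3841) x2=(-1.8838, 0.9082, -0.3664) x3=(0.4015, -0.2602, -0.2213)
step 34: x0=(1.6809, -1.3268, 0.7560) x1=(-1.0227, 0.6971, 0.3742) x2=(-1.8761, 0.8804, -0.3751) x3=(0.3997, -0.2639, -0.2018)
step 35: x0=(1.6833, -1.3349, 0.7372) x1=(-1.0178, 0.6906, 0.3639) x2=(-1.8682, 0.8526, -0.3835) x3=(0.3978, -0.2675, -0.1821)
step 36: x0=(1.6857, -1.3428, 0.7184) x1=(-1.0131, 0.6841, 0.3531) x2=(-1.8599, 0.8247, -0.3918) x3=(0.3959, -0.2712, -0.1623)
step 37: x0=(1.6879, -1.3507, 0.6995) x1=(-1.0089, 0.6775, 0.3419) x2=(-1.8514, 0.7967, -0.3999) x3=(0.3940, -0.2749, -0.1424)

1.8816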